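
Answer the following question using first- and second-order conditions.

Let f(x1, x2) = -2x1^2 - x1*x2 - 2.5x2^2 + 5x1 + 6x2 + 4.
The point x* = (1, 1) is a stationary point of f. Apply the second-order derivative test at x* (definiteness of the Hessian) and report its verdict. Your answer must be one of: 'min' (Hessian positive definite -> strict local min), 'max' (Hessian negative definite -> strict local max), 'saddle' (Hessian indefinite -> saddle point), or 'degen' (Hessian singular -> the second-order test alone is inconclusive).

Compute the Hessian H = grad^2 f:
  H = [[-4, -1], [-1, -5]]
Verify stationarity: grad f(x*) = H x* + g = (0, 0).
Eigenvalues of H: -5.618, -3.382.
Both eigenvalues < 0, so H is negative definite -> x* is a strict local max.

max


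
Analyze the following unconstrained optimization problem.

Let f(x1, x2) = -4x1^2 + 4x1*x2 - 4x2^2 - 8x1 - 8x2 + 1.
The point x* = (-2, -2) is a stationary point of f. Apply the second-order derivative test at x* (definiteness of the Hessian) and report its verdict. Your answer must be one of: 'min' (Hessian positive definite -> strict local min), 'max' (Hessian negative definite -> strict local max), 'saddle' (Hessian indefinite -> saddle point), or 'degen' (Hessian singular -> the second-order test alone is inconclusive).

Compute the Hessian H = grad^2 f:
  H = [[-8, 4], [4, -8]]
Verify stationarity: grad f(x*) = H x* + g = (0, 0).
Eigenvalues of H: -12, -4.
Both eigenvalues < 0, so H is negative definite -> x* is a strict local max.

max


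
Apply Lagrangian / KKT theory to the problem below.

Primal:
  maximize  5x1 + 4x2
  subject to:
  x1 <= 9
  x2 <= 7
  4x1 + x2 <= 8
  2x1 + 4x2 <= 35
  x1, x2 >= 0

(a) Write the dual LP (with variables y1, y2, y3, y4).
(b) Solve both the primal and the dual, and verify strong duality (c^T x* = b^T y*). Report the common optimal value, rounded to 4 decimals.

The standard primal-dual pair for 'max c^T x s.t. A x <= b, x >= 0' is:
  Dual:  min b^T y  s.t.  A^T y >= c,  y >= 0.

So the dual LP is:
  minimize  9y1 + 7y2 + 8y3 + 35y4
  subject to:
    y1 + 4y3 + 2y4 >= 5
    y2 + y3 + 4y4 >= 4
    y1, y2, y3, y4 >= 0

Solving the primal: x* = (0.25, 7).
  primal value c^T x* = 29.25.
Solving the dual: y* = (0, 2.75, 1.25, 0).
  dual value b^T y* = 29.25.
Strong duality: c^T x* = b^T y*. Confirmed.

29.25


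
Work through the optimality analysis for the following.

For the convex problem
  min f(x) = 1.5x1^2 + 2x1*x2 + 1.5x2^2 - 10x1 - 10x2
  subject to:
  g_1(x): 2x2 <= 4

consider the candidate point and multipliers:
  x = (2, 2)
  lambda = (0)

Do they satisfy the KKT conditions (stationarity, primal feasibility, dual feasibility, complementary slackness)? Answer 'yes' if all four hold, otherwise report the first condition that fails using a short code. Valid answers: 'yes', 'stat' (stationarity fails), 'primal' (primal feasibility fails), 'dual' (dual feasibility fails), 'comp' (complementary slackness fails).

Gradient of f: grad f(x) = Q x + c = (0, 0)
Constraint values g_i(x) = a_i^T x - b_i:
  g_1((2, 2)) = 0
Stationarity residual: grad f(x) + sum_i lambda_i a_i = (0, 0)
  -> stationarity OK
Primal feasibility (all g_i <= 0): OK
Dual feasibility (all lambda_i >= 0): OK
Complementary slackness (lambda_i * g_i(x) = 0 for all i): OK

Verdict: yes, KKT holds.

yes


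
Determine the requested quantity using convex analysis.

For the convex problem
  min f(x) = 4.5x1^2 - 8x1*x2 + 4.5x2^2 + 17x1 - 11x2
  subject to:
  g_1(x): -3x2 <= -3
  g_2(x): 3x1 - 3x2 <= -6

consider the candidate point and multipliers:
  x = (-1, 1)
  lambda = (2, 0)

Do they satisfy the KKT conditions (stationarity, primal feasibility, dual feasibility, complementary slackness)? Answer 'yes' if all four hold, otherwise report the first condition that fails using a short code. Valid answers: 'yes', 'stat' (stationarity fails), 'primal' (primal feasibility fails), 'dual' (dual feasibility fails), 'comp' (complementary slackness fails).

Gradient of f: grad f(x) = Q x + c = (0, 6)
Constraint values g_i(x) = a_i^T x - b_i:
  g_1((-1, 1)) = 0
  g_2((-1, 1)) = 0
Stationarity residual: grad f(x) + sum_i lambda_i a_i = (0, 0)
  -> stationarity OK
Primal feasibility (all g_i <= 0): OK
Dual feasibility (all lambda_i >= 0): OK
Complementary slackness (lambda_i * g_i(x) = 0 for all i): OK

Verdict: yes, KKT holds.

yes


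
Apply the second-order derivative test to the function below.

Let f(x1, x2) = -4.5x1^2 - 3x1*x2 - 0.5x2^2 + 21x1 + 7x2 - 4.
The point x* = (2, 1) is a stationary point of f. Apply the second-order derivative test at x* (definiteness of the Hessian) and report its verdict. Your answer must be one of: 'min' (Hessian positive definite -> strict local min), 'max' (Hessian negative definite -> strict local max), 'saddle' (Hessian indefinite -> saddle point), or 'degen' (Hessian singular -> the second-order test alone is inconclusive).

Compute the Hessian H = grad^2 f:
  H = [[-9, -3], [-3, -1]]
Verify stationarity: grad f(x*) = H x* + g = (0, 0).
Eigenvalues of H: -10, 0.
H has a zero eigenvalue (singular; negative semidefinite but not definite), so H is neither positive definite, negative definite, nor indefinite. The second-order test alone is inconclusive -> degen.
(Indeed, f is constant along the null direction of H through x*, so x* is not a strict local extremum.)

degen


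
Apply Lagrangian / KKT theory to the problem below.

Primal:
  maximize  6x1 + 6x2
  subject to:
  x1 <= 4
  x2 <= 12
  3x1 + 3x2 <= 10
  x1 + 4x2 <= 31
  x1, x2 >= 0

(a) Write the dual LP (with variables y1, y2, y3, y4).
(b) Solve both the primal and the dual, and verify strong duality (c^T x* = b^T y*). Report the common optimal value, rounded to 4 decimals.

The standard primal-dual pair for 'max c^T x s.t. A x <= b, x >= 0' is:
  Dual:  min b^T y  s.t.  A^T y >= c,  y >= 0.

So the dual LP is:
  minimize  4y1 + 12y2 + 10y3 + 31y4
  subject to:
    y1 + 3y3 + y4 >= 6
    y2 + 3y3 + 4y4 >= 6
    y1, y2, y3, y4 >= 0

Solving the primal: x* = (3.3333, 0).
  primal value c^T x* = 20.
Solving the dual: y* = (0, 0, 2, 0).
  dual value b^T y* = 20.
Strong duality: c^T x* = b^T y*. Confirmed.

20


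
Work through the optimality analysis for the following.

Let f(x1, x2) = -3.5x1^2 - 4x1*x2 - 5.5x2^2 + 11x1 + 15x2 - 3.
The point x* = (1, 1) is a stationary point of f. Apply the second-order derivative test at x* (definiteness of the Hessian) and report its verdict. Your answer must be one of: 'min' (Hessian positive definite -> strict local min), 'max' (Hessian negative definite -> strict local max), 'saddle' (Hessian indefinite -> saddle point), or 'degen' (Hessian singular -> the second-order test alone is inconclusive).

Compute the Hessian H = grad^2 f:
  H = [[-7, -4], [-4, -11]]
Verify stationarity: grad f(x*) = H x* + g = (0, 0).
Eigenvalues of H: -13.4721, -4.5279.
Both eigenvalues < 0, so H is negative definite -> x* is a strict local max.

max


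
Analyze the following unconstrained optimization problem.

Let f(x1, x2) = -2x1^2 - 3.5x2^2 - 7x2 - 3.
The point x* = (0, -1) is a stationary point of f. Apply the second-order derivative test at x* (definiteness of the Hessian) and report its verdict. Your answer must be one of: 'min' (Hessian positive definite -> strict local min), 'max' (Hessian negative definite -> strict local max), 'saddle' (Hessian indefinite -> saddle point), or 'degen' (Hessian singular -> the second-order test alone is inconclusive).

Compute the Hessian H = grad^2 f:
  H = [[-4, 0], [0, -7]]
Verify stationarity: grad f(x*) = H x* + g = (0, 0).
Eigenvalues of H: -7, -4.
Both eigenvalues < 0, so H is negative definite -> x* is a strict local max.

max


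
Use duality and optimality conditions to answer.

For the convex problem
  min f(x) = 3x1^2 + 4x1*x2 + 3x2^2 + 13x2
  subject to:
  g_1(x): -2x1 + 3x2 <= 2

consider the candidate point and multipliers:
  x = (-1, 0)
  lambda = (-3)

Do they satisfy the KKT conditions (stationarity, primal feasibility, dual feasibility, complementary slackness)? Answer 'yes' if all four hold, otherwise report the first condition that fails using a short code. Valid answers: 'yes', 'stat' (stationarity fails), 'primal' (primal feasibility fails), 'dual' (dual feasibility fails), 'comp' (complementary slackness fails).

Gradient of f: grad f(x) = Q x + c = (-6, 9)
Constraint values g_i(x) = a_i^T x - b_i:
  g_1((-1, 0)) = 0
Stationarity residual: grad f(x) + sum_i lambda_i a_i = (0, 0)
  -> stationarity OK
Primal feasibility (all g_i <= 0): OK
Dual feasibility (all lambda_i >= 0): FAILS
Complementary slackness (lambda_i * g_i(x) = 0 for all i): OK

Verdict: the first failing condition is dual_feasibility -> dual.

dual


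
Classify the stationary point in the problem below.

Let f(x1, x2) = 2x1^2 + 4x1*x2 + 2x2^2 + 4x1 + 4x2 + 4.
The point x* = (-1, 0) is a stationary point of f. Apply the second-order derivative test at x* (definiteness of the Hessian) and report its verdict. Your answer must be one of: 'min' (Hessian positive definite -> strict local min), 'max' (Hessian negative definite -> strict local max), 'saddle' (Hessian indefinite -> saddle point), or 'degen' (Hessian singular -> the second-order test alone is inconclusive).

Compute the Hessian H = grad^2 f:
  H = [[4, 4], [4, 4]]
Verify stationarity: grad f(x*) = H x* + g = (0, 0).
Eigenvalues of H: 0, 8.
H has a zero eigenvalue (singular; positive semidefinite but not definite), so H is neither positive definite, negative definite, nor indefinite. The second-order test alone is inconclusive -> degen.
(Indeed, f is constant along the null direction of H through x*, so x* is not a strict local extremum.)

degen


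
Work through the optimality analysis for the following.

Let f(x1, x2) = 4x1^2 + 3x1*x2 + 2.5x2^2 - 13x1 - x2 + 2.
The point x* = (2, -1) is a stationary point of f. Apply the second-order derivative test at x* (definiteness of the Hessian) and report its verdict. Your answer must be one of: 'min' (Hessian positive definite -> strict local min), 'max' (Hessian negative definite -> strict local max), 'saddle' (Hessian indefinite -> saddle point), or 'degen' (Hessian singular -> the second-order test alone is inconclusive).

Compute the Hessian H = grad^2 f:
  H = [[8, 3], [3, 5]]
Verify stationarity: grad f(x*) = H x* + g = (0, 0).
Eigenvalues of H: 3.1459, 9.8541.
Both eigenvalues > 0, so H is positive definite -> x* is a strict local min.

min


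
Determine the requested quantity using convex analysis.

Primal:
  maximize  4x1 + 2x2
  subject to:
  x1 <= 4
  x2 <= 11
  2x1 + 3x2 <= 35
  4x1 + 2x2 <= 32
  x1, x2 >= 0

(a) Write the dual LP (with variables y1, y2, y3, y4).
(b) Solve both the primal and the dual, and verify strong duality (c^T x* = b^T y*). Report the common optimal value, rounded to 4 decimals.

The standard primal-dual pair for 'max c^T x s.t. A x <= b, x >= 0' is:
  Dual:  min b^T y  s.t.  A^T y >= c,  y >= 0.

So the dual LP is:
  minimize  4y1 + 11y2 + 35y3 + 32y4
  subject to:
    y1 + 2y3 + 4y4 >= 4
    y2 + 3y3 + 2y4 >= 2
    y1, y2, y3, y4 >= 0

Solving the primal: x* = (3.25, 9.5).
  primal value c^T x* = 32.
Solving the dual: y* = (0, 0, 0, 1).
  dual value b^T y* = 32.
Strong duality: c^T x* = b^T y*. Confirmed.

32


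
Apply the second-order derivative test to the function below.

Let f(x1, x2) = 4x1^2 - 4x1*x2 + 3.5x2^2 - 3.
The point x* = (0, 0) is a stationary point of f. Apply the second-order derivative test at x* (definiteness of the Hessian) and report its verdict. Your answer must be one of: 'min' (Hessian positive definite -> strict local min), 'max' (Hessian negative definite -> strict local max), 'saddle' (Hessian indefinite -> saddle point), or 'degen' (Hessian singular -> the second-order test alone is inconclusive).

Compute the Hessian H = grad^2 f:
  H = [[8, -4], [-4, 7]]
Verify stationarity: grad f(x*) = H x* + g = (0, 0).
Eigenvalues of H: 3.4689, 11.5311.
Both eigenvalues > 0, so H is positive definite -> x* is a strict local min.

min


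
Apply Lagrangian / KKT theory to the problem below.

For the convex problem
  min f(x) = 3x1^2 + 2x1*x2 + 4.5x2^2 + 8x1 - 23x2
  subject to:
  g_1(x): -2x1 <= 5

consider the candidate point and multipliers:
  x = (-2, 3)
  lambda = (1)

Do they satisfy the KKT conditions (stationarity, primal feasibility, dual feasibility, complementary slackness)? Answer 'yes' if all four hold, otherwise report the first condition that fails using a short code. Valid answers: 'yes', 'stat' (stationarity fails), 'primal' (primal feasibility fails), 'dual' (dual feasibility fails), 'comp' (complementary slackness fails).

Gradient of f: grad f(x) = Q x + c = (2, 0)
Constraint values g_i(x) = a_i^T x - b_i:
  g_1((-2, 3)) = -1
Stationarity residual: grad f(x) + sum_i lambda_i a_i = (0, 0)
  -> stationarity OK
Primal feasibility (all g_i <= 0): OK
Dual feasibility (all lambda_i >= 0): OK
Complementary slackness (lambda_i * g_i(x) = 0 for all i): FAILS

Verdict: the first failing condition is complementary_slackness -> comp.

comp


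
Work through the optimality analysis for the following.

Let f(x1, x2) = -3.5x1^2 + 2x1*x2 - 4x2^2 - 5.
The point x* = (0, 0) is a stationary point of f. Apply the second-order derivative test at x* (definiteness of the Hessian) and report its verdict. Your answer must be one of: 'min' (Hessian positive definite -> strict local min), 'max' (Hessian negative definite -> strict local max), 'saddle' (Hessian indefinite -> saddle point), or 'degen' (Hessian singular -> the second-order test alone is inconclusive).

Compute the Hessian H = grad^2 f:
  H = [[-7, 2], [2, -8]]
Verify stationarity: grad f(x*) = H x* + g = (0, 0).
Eigenvalues of H: -9.5616, -5.4384.
Both eigenvalues < 0, so H is negative definite -> x* is a strict local max.

max


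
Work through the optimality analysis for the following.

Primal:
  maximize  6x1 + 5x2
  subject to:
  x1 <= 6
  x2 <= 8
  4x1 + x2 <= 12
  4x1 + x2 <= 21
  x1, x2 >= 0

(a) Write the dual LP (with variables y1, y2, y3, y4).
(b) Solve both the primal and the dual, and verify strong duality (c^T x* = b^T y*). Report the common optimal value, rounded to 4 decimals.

The standard primal-dual pair for 'max c^T x s.t. A x <= b, x >= 0' is:
  Dual:  min b^T y  s.t.  A^T y >= c,  y >= 0.

So the dual LP is:
  minimize  6y1 + 8y2 + 12y3 + 21y4
  subject to:
    y1 + 4y3 + 4y4 >= 6
    y2 + y3 + y4 >= 5
    y1, y2, y3, y4 >= 0

Solving the primal: x* = (1, 8).
  primal value c^T x* = 46.
Solving the dual: y* = (0, 3.5, 1.5, 0).
  dual value b^T y* = 46.
Strong duality: c^T x* = b^T y*. Confirmed.

46


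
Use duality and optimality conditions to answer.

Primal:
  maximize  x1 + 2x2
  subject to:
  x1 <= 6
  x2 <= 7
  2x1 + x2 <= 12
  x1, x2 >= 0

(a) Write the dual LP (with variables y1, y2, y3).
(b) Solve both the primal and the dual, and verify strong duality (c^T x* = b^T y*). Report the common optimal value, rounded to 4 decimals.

The standard primal-dual pair for 'max c^T x s.t. A x <= b, x >= 0' is:
  Dual:  min b^T y  s.t.  A^T y >= c,  y >= 0.

So the dual LP is:
  minimize  6y1 + 7y2 + 12y3
  subject to:
    y1 + 2y3 >= 1
    y2 + y3 >= 2
    y1, y2, y3 >= 0

Solving the primal: x* = (2.5, 7).
  primal value c^T x* = 16.5.
Solving the dual: y* = (0, 1.5, 0.5).
  dual value b^T y* = 16.5.
Strong duality: c^T x* = b^T y*. Confirmed.

16.5


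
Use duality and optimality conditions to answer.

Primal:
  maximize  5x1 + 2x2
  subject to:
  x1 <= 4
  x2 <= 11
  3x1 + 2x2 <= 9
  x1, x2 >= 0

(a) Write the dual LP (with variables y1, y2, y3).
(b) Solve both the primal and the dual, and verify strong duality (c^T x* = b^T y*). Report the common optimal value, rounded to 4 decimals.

The standard primal-dual pair for 'max c^T x s.t. A x <= b, x >= 0' is:
  Dual:  min b^T y  s.t.  A^T y >= c,  y >= 0.

So the dual LP is:
  minimize  4y1 + 11y2 + 9y3
  subject to:
    y1 + 3y3 >= 5
    y2 + 2y3 >= 2
    y1, y2, y3 >= 0

Solving the primal: x* = (3, 0).
  primal value c^T x* = 15.
Solving the dual: y* = (0, 0, 1.6667).
  dual value b^T y* = 15.
Strong duality: c^T x* = b^T y*. Confirmed.

15


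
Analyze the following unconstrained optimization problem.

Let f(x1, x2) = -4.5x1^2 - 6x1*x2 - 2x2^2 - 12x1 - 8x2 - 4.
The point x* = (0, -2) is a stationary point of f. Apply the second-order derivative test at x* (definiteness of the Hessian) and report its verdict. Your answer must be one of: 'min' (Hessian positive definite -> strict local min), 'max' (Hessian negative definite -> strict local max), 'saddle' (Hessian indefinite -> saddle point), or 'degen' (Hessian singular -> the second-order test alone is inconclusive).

Compute the Hessian H = grad^2 f:
  H = [[-9, -6], [-6, -4]]
Verify stationarity: grad f(x*) = H x* + g = (0, 0).
Eigenvalues of H: -13, 0.
H has a zero eigenvalue (singular; negative semidefinite but not definite), so H is neither positive definite, negative definite, nor indefinite. The second-order test alone is inconclusive -> degen.
(Indeed, f is constant along the null direction of H through x*, so x* is not a strict local extremum.)

degen


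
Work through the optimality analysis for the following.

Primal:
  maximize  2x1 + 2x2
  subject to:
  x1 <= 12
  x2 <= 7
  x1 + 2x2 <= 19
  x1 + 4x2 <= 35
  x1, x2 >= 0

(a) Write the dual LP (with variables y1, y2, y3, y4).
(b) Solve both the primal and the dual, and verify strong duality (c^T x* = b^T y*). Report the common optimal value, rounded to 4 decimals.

The standard primal-dual pair for 'max c^T x s.t. A x <= b, x >= 0' is:
  Dual:  min b^T y  s.t.  A^T y >= c,  y >= 0.

So the dual LP is:
  minimize  12y1 + 7y2 + 19y3 + 35y4
  subject to:
    y1 + y3 + y4 >= 2
    y2 + 2y3 + 4y4 >= 2
    y1, y2, y3, y4 >= 0

Solving the primal: x* = (12, 3.5).
  primal value c^T x* = 31.
Solving the dual: y* = (1, 0, 1, 0).
  dual value b^T y* = 31.
Strong duality: c^T x* = b^T y*. Confirmed.

31


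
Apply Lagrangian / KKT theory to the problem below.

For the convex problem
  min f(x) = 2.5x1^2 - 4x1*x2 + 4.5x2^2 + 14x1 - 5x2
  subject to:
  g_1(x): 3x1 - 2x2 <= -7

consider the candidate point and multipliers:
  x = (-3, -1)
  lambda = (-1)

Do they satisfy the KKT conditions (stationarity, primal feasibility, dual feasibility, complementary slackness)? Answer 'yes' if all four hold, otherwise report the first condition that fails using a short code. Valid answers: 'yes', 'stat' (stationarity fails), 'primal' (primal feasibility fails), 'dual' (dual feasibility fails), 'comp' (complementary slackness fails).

Gradient of f: grad f(x) = Q x + c = (3, -2)
Constraint values g_i(x) = a_i^T x - b_i:
  g_1((-3, -1)) = 0
Stationarity residual: grad f(x) + sum_i lambda_i a_i = (0, 0)
  -> stationarity OK
Primal feasibility (all g_i <= 0): OK
Dual feasibility (all lambda_i >= 0): FAILS
Complementary slackness (lambda_i * g_i(x) = 0 for all i): OK

Verdict: the first failing condition is dual_feasibility -> dual.

dual


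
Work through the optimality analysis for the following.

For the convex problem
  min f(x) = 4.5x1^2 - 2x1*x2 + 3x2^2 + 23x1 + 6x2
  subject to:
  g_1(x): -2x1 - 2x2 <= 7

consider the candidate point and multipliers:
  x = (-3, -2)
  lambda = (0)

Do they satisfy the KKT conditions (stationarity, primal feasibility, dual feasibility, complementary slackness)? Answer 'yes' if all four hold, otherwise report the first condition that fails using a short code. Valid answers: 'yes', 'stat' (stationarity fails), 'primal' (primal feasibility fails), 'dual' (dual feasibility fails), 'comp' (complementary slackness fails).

Gradient of f: grad f(x) = Q x + c = (0, 0)
Constraint values g_i(x) = a_i^T x - b_i:
  g_1((-3, -2)) = 3
Stationarity residual: grad f(x) + sum_i lambda_i a_i = (0, 0)
  -> stationarity OK
Primal feasibility (all g_i <= 0): FAILS
Dual feasibility (all lambda_i >= 0): OK
Complementary slackness (lambda_i * g_i(x) = 0 for all i): OK

Verdict: the first failing condition is primal_feasibility -> primal.

primal


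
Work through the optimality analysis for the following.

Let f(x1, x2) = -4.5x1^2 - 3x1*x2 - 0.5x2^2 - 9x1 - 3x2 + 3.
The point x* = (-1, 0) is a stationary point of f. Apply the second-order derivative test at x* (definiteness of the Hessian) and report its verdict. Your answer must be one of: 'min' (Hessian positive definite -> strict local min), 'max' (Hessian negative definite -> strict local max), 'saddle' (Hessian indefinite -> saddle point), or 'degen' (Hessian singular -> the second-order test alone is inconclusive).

Compute the Hessian H = grad^2 f:
  H = [[-9, -3], [-3, -1]]
Verify stationarity: grad f(x*) = H x* + g = (0, 0).
Eigenvalues of H: -10, 0.
H has a zero eigenvalue (singular; negative semidefinite but not definite), so H is neither positive definite, negative definite, nor indefinite. The second-order test alone is inconclusive -> degen.
(Indeed, f is constant along the null direction of H through x*, so x* is not a strict local extremum.)

degen


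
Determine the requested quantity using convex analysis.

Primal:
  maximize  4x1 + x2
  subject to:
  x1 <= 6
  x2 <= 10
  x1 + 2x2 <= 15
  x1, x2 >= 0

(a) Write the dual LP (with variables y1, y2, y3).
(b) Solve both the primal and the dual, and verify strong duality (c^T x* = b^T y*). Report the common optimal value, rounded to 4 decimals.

The standard primal-dual pair for 'max c^T x s.t. A x <= b, x >= 0' is:
  Dual:  min b^T y  s.t.  A^T y >= c,  y >= 0.

So the dual LP is:
  minimize  6y1 + 10y2 + 15y3
  subject to:
    y1 + y3 >= 4
    y2 + 2y3 >= 1
    y1, y2, y3 >= 0

Solving the primal: x* = (6, 4.5).
  primal value c^T x* = 28.5.
Solving the dual: y* = (3.5, 0, 0.5).
  dual value b^T y* = 28.5.
Strong duality: c^T x* = b^T y*. Confirmed.

28.5


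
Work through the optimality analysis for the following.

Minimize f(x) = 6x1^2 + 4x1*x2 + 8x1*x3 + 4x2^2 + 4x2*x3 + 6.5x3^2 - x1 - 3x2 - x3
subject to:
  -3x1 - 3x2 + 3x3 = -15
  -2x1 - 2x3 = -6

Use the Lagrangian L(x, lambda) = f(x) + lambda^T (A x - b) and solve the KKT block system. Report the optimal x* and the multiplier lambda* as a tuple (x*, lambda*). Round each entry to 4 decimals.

Form the Lagrangian:
  L(x, lambda) = (1/2) x^T Q x + c^T x + lambda^T (A x - b)
Stationarity (grad_x L = 0): Q x + c + A^T lambda = 0.
Primal feasibility: A x = b.

This gives the KKT block system:
  [ Q   A^T ] [ x     ]   [-c ]
  [ A    0  ] [ lambda ] = [ b ]

Solving the linear system:
  x*      = (3.9268, 0.1463, -0.9268)
  lambda* = (3.3902, 14.561)
  f(x*)   = 67.3902

x* = (3.9268, 0.1463, -0.9268), lambda* = (3.3902, 14.561)


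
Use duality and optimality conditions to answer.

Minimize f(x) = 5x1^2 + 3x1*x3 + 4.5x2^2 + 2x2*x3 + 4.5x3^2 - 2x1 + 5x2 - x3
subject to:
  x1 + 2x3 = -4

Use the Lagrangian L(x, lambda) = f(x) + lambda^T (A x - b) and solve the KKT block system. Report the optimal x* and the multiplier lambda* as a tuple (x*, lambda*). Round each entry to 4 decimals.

Form the Lagrangian:
  L(x, lambda) = (1/2) x^T Q x + c^T x + lambda^T (A x - b)
Stationarity (grad_x L = 0): Q x + c + A^T lambda = 0.
Primal feasibility: A x = b.

This gives the KKT block system:
  [ Q   A^T ] [ x     ]   [-c ]
  [ A    0  ] [ lambda ] = [ b ]

Solving the linear system:
  x*      = (-0.1763, -0.1307, -1.9119)
  lambda* = (9.4985)
  f(x*)   = 19.8024

x* = (-0.1763, -0.1307, -1.9119), lambda* = (9.4985)


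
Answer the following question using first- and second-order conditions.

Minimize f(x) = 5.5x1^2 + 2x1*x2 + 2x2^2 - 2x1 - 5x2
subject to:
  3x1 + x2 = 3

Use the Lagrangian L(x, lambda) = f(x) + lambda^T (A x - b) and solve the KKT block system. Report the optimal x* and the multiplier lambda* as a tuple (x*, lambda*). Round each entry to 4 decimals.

Form the Lagrangian:
  L(x, lambda) = (1/2) x^T Q x + c^T x + lambda^T (A x - b)
Stationarity (grad_x L = 0): Q x + c + A^T lambda = 0.
Primal feasibility: A x = b.

This gives the KKT block system:
  [ Q   A^T ] [ x     ]   [-c ]
  [ A    0  ] [ lambda ] = [ b ]

Solving the linear system:
  x*      = (0.4857, 1.5429)
  lambda* = (-2.1429)
  f(x*)   = -1.1286

x* = (0.4857, 1.5429), lambda* = (-2.1429)


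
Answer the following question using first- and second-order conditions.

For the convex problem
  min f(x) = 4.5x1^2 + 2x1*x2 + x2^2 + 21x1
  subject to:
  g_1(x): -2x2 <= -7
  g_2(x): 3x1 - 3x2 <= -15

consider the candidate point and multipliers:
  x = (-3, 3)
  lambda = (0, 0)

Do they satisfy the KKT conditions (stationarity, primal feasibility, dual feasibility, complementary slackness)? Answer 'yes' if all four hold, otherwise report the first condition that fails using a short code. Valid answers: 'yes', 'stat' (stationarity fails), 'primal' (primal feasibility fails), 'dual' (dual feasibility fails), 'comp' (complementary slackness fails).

Gradient of f: grad f(x) = Q x + c = (0, 0)
Constraint values g_i(x) = a_i^T x - b_i:
  g_1((-3, 3)) = 1
  g_2((-3, 3)) = -3
Stationarity residual: grad f(x) + sum_i lambda_i a_i = (0, 0)
  -> stationarity OK
Primal feasibility (all g_i <= 0): FAILS
Dual feasibility (all lambda_i >= 0): OK
Complementary slackness (lambda_i * g_i(x) = 0 for all i): OK

Verdict: the first failing condition is primal_feasibility -> primal.

primal


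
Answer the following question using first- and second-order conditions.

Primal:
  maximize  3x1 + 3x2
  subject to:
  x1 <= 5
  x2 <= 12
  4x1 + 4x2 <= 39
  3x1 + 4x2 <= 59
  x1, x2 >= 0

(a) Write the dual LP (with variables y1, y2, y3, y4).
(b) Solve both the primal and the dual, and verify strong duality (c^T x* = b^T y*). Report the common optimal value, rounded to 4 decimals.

The standard primal-dual pair for 'max c^T x s.t. A x <= b, x >= 0' is:
  Dual:  min b^T y  s.t.  A^T y >= c,  y >= 0.

So the dual LP is:
  minimize  5y1 + 12y2 + 39y3 + 59y4
  subject to:
    y1 + 4y3 + 3y4 >= 3
    y2 + 4y3 + 4y4 >= 3
    y1, y2, y3, y4 >= 0

Solving the primal: x* = (0, 9.75).
  primal value c^T x* = 29.25.
Solving the dual: y* = (0, 0, 0.75, 0).
  dual value b^T y* = 29.25.
Strong duality: c^T x* = b^T y*. Confirmed.

29.25


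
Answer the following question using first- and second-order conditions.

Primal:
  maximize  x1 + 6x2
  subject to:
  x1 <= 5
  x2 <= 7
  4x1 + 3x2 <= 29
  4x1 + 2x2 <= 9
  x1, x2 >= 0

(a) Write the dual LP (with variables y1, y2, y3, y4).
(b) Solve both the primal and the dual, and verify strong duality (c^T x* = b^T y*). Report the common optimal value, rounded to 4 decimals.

The standard primal-dual pair for 'max c^T x s.t. A x <= b, x >= 0' is:
  Dual:  min b^T y  s.t.  A^T y >= c,  y >= 0.

So the dual LP is:
  minimize  5y1 + 7y2 + 29y3 + 9y4
  subject to:
    y1 + 4y3 + 4y4 >= 1
    y2 + 3y3 + 2y4 >= 6
    y1, y2, y3, y4 >= 0

Solving the primal: x* = (0, 4.5).
  primal value c^T x* = 27.
Solving the dual: y* = (0, 0, 0, 3).
  dual value b^T y* = 27.
Strong duality: c^T x* = b^T y*. Confirmed.

27


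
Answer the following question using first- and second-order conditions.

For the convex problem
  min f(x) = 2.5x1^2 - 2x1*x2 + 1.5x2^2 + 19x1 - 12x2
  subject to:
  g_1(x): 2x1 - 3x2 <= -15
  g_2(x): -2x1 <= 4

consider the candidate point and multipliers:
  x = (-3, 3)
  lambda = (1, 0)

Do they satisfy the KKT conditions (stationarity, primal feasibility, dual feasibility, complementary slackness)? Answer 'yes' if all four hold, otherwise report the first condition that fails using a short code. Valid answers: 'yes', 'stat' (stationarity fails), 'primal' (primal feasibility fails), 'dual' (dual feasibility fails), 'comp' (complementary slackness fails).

Gradient of f: grad f(x) = Q x + c = (-2, 3)
Constraint values g_i(x) = a_i^T x - b_i:
  g_1((-3, 3)) = 0
  g_2((-3, 3)) = 2
Stationarity residual: grad f(x) + sum_i lambda_i a_i = (0, 0)
  -> stationarity OK
Primal feasibility (all g_i <= 0): FAILS
Dual feasibility (all lambda_i >= 0): OK
Complementary slackness (lambda_i * g_i(x) = 0 for all i): OK

Verdict: the first failing condition is primal_feasibility -> primal.

primal


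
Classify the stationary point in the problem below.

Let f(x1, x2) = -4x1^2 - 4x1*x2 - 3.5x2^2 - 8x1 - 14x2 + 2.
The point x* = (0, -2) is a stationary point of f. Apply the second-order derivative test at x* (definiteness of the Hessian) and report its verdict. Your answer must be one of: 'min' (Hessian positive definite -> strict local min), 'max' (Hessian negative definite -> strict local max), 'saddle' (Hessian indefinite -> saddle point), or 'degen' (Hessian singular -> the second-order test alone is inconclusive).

Compute the Hessian H = grad^2 f:
  H = [[-8, -4], [-4, -7]]
Verify stationarity: grad f(x*) = H x* + g = (0, 0).
Eigenvalues of H: -11.5311, -3.4689.
Both eigenvalues < 0, so H is negative definite -> x* is a strict local max.

max


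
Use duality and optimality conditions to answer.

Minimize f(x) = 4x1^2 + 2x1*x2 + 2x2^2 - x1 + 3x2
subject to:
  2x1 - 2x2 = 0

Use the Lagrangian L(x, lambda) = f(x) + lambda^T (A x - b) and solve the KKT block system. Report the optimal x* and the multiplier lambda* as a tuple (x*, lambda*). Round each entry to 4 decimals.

Form the Lagrangian:
  L(x, lambda) = (1/2) x^T Q x + c^T x + lambda^T (A x - b)
Stationarity (grad_x L = 0): Q x + c + A^T lambda = 0.
Primal feasibility: A x = b.

This gives the KKT block system:
  [ Q   A^T ] [ x     ]   [-c ]
  [ A    0  ] [ lambda ] = [ b ]

Solving the linear system:
  x*      = (-0.125, -0.125)
  lambda* = (1.125)
  f(x*)   = -0.125

x* = (-0.125, -0.125), lambda* = (1.125)


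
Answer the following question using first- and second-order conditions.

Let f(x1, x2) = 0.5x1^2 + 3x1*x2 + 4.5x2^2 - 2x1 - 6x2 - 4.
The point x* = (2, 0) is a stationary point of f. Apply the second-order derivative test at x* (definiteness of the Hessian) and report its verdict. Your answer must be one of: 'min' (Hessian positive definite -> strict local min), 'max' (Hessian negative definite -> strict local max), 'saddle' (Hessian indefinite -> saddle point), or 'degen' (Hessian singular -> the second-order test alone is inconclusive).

Compute the Hessian H = grad^2 f:
  H = [[1, 3], [3, 9]]
Verify stationarity: grad f(x*) = H x* + g = (0, 0).
Eigenvalues of H: 0, 10.
H has a zero eigenvalue (singular; positive semidefinite but not definite), so H is neither positive definite, negative definite, nor indefinite. The second-order test alone is inconclusive -> degen.
(Indeed, f is constant along the null direction of H through x*, so x* is not a strict local extremum.)

degen


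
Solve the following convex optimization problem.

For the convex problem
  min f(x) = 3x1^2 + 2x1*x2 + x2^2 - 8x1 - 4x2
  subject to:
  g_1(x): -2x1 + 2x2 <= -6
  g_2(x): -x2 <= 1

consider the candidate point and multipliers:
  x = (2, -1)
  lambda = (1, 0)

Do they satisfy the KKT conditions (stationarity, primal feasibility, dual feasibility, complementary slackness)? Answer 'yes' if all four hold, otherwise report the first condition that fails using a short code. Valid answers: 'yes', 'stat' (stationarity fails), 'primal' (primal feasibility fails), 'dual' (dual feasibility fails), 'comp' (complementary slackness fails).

Gradient of f: grad f(x) = Q x + c = (2, -2)
Constraint values g_i(x) = a_i^T x - b_i:
  g_1((2, -1)) = 0
  g_2((2, -1)) = 0
Stationarity residual: grad f(x) + sum_i lambda_i a_i = (0, 0)
  -> stationarity OK
Primal feasibility (all g_i <= 0): OK
Dual feasibility (all lambda_i >= 0): OK
Complementary slackness (lambda_i * g_i(x) = 0 for all i): OK

Verdict: yes, KKT holds.

yes


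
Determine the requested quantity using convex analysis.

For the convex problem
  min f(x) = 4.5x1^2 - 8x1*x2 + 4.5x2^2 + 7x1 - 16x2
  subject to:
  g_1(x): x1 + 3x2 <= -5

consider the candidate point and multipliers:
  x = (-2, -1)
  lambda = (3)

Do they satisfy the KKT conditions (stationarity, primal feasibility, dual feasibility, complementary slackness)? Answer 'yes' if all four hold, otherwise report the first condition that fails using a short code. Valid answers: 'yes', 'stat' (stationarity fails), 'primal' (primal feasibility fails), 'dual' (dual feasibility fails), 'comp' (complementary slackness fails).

Gradient of f: grad f(x) = Q x + c = (-3, -9)
Constraint values g_i(x) = a_i^T x - b_i:
  g_1((-2, -1)) = 0
Stationarity residual: grad f(x) + sum_i lambda_i a_i = (0, 0)
  -> stationarity OK
Primal feasibility (all g_i <= 0): OK
Dual feasibility (all lambda_i >= 0): OK
Complementary slackness (lambda_i * g_i(x) = 0 for all i): OK

Verdict: yes, KKT holds.

yes


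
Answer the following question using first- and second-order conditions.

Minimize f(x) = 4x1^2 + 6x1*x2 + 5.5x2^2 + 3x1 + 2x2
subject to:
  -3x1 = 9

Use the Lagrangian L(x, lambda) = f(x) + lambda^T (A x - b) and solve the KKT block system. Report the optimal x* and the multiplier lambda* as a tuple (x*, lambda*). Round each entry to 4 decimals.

Form the Lagrangian:
  L(x, lambda) = (1/2) x^T Q x + c^T x + lambda^T (A x - b)
Stationarity (grad_x L = 0): Q x + c + A^T lambda = 0.
Primal feasibility: A x = b.

This gives the KKT block system:
  [ Q   A^T ] [ x     ]   [-c ]
  [ A    0  ] [ lambda ] = [ b ]

Solving the linear system:
  x*      = (-3, 1.4545)
  lambda* = (-4.0909)
  f(x*)   = 15.3636

x* = (-3, 1.4545), lambda* = (-4.0909)


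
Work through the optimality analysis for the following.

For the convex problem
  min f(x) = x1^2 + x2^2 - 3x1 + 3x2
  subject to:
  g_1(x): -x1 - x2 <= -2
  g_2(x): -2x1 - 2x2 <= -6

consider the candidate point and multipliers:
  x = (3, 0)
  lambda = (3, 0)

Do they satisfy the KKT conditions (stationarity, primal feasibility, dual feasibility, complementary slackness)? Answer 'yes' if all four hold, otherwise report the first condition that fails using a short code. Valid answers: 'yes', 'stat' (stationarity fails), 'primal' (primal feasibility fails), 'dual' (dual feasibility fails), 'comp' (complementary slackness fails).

Gradient of f: grad f(x) = Q x + c = (3, 3)
Constraint values g_i(x) = a_i^T x - b_i:
  g_1((3, 0)) = -1
  g_2((3, 0)) = 0
Stationarity residual: grad f(x) + sum_i lambda_i a_i = (0, 0)
  -> stationarity OK
Primal feasibility (all g_i <= 0): OK
Dual feasibility (all lambda_i >= 0): OK
Complementary slackness (lambda_i * g_i(x) = 0 for all i): FAILS

Verdict: the first failing condition is complementary_slackness -> comp.

comp


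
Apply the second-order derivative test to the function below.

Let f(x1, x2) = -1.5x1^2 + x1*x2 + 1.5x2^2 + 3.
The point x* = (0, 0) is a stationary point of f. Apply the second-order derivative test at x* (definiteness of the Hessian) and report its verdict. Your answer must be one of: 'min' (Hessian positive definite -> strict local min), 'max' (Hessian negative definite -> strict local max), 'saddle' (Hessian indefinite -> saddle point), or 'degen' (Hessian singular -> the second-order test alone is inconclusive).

Compute the Hessian H = grad^2 f:
  H = [[-3, 1], [1, 3]]
Verify stationarity: grad f(x*) = H x* + g = (0, 0).
Eigenvalues of H: -3.1623, 3.1623.
Eigenvalues have mixed signs, so H is indefinite -> x* is a saddle point.

saddle


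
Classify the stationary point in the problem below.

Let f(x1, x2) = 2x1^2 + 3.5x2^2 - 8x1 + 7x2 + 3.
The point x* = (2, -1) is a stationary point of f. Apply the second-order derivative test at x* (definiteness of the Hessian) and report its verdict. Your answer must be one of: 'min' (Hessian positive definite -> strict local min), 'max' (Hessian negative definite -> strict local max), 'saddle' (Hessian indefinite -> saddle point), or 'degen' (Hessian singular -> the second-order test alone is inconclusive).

Compute the Hessian H = grad^2 f:
  H = [[4, 0], [0, 7]]
Verify stationarity: grad f(x*) = H x* + g = (0, 0).
Eigenvalues of H: 4, 7.
Both eigenvalues > 0, so H is positive definite -> x* is a strict local min.

min


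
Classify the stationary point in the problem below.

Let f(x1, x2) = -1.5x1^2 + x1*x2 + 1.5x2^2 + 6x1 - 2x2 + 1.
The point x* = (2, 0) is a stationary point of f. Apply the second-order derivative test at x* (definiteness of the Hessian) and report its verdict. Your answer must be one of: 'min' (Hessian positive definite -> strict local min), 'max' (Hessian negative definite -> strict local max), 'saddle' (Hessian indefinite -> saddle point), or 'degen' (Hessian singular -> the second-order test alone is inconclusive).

Compute the Hessian H = grad^2 f:
  H = [[-3, 1], [1, 3]]
Verify stationarity: grad f(x*) = H x* + g = (0, 0).
Eigenvalues of H: -3.1623, 3.1623.
Eigenvalues have mixed signs, so H is indefinite -> x* is a saddle point.

saddle


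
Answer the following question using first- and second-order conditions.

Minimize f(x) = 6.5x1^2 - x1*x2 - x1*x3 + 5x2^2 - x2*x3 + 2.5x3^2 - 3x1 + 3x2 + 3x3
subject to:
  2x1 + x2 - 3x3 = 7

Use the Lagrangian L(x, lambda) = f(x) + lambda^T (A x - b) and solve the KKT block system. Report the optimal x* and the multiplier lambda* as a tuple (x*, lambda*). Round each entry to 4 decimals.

Form the Lagrangian:
  L(x, lambda) = (1/2) x^T Q x + c^T x + lambda^T (A x - b)
Stationarity (grad_x L = 0): Q x + c + A^T lambda = 0.
Primal feasibility: A x = b.

This gives the KKT block system:
  [ Q   A^T ] [ x     ]   [-c ]
  [ A    0  ] [ lambda ] = [ b ]

Solving the linear system:
  x*      = (0.4508, -0.2067, -2.1017)
  lambda* = (-2.5842)
  f(x*)   = 4.906

x* = (0.4508, -0.2067, -2.1017), lambda* = (-2.5842)


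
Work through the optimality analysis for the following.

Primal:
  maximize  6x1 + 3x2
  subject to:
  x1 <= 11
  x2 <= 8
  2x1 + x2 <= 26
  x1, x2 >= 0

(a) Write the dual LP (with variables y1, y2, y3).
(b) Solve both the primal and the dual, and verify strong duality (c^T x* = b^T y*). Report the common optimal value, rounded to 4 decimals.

The standard primal-dual pair for 'max c^T x s.t. A x <= b, x >= 0' is:
  Dual:  min b^T y  s.t.  A^T y >= c,  y >= 0.

So the dual LP is:
  minimize  11y1 + 8y2 + 26y3
  subject to:
    y1 + 2y3 >= 6
    y2 + y3 >= 3
    y1, y2, y3 >= 0

Solving the primal: x* = (9, 8).
  primal value c^T x* = 78.
Solving the dual: y* = (0, 0, 3).
  dual value b^T y* = 78.
Strong duality: c^T x* = b^T y*. Confirmed.

78


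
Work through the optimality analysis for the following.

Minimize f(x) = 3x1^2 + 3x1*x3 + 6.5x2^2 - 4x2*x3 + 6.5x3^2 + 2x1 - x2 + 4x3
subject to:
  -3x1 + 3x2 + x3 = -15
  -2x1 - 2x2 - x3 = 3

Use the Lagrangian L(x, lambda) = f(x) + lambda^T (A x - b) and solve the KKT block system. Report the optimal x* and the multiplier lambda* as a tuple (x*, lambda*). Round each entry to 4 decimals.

Form the Lagrangian:
  L(x, lambda) = (1/2) x^T Q x + c^T x + lambda^T (A x - b)
Stationarity (grad_x L = 0): Q x + c + A^T lambda = 0.
Primal feasibility: A x = b.

This gives the KKT block system:
  [ Q   A^T ] [ x     ]   [-c ]
  [ A    0  ] [ lambda ] = [ b ]

Solving the linear system:
  x*      = (1.9303, -2.3485, -2.1635)
  lambda* = (4.9946, -3.9464)
  f(x*)   = 42.1568

x* = (1.9303, -2.3485, -2.1635), lambda* = (4.9946, -3.9464)


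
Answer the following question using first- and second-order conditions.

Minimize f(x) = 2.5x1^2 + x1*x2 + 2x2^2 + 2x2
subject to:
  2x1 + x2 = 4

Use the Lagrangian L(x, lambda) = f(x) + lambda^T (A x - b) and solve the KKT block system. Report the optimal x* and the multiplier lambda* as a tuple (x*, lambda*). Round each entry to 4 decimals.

Form the Lagrangian:
  L(x, lambda) = (1/2) x^T Q x + c^T x + lambda^T (A x - b)
Stationarity (grad_x L = 0): Q x + c + A^T lambda = 0.
Primal feasibility: A x = b.

This gives the KKT block system:
  [ Q   A^T ] [ x     ]   [-c ]
  [ A    0  ] [ lambda ] = [ b ]

Solving the linear system:
  x*      = (1.8824, 0.2353)
  lambda* = (-4.8235)
  f(x*)   = 9.8824

x* = (1.8824, 0.2353), lambda* = (-4.8235)


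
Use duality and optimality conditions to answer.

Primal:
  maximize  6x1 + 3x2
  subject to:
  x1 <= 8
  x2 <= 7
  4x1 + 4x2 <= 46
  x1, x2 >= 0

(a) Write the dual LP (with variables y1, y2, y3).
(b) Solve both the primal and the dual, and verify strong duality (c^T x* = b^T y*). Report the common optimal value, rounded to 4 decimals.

The standard primal-dual pair for 'max c^T x s.t. A x <= b, x >= 0' is:
  Dual:  min b^T y  s.t.  A^T y >= c,  y >= 0.

So the dual LP is:
  minimize  8y1 + 7y2 + 46y3
  subject to:
    y1 + 4y3 >= 6
    y2 + 4y3 >= 3
    y1, y2, y3 >= 0

Solving the primal: x* = (8, 3.5).
  primal value c^T x* = 58.5.
Solving the dual: y* = (3, 0, 0.75).
  dual value b^T y* = 58.5.
Strong duality: c^T x* = b^T y*. Confirmed.

58.5
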